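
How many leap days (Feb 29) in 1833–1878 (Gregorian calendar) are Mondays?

Leap years in 1833–1878: 11 of them.
Feb 29 weekday advances by 5 (mod 7) from one leap year to the next four years later (or differs when a century non-leap intervenes).
Leap-day weekdays: 1836:Mon✓ 1840:Sat 1844:Thu 1848:Tue 1852:Sun 1856:Fri 1860:Wed 1864:Mon✓ 1868:Sat 1872:Thu 1876:Tue
Monday: 1836, 1864 → 2.

2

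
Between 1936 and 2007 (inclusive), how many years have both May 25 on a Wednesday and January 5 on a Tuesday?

2

Check each year's weekday for May 25 and January 5:
  1936: Mon/Sun  1937: Tue/Tue  1938: Wed/Wed  1939: Thu/Thu  1940: Sat/Fri  1941: Sun/Sun  1942: Mon/Mon  1943: Tue/Tue  1944: Thu/Wed  1945: Fri/Fri  1946: Sat/Sat  1947: Sun/Sun  1948: Tue/Mon  1949: Wed/Wed  …(44 more)…  1994: Wed/Wed  1995: Thu/Thu  1996: Sat/Fri  1997: Sun/Sun  1998: Mon/Mon  1999: Tue/Tue  2000: Thu/Wed  2001: Fri/Fri  2002: Sat/Sat  2003: Sun/Sun  2004: Tue/Mon  2005: Wed/Wed  2006: Thu/Thu  2007: Fri/Fri
Both conditions hold in: 1960, 1988 — 2.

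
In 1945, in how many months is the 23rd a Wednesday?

1

Check the 23rd of each month of 1945: Jan 23: Tue, Feb 23: Fri, Mar 23: Fri, Apr 23: Mon, May 23: Wed, Jun 23: Sat, Jul 23: Mon, Aug 23: Thu, Sep 23: Sun, Oct 23: Tue, Nov 23: Fri, Dec 23: Sun.
Wednesday occurs in May — 1 month.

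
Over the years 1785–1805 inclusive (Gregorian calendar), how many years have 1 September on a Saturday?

Track 1 September's weekday year by year (advancing +1, or +2 across a Feb 29):
  1785: Thu  1786: Fri (+1)  1787: Sat (+1) ✓  1788: Mon (+2)  1789: Tue (+1)
  1790: Wed (+1)  1791: Thu (+1)  1792: Sat (+2) ✓  1793: Sun (+1)  1794: Mon (+1)
  1795: Tue (+1)  1796: Thu (+2)  1797: Fri (+1)  1798: Sat (+1) ✓  1799: Sun (+1)
  1800: Mon (+1)  1801: Tue (+1)  1802: Wed (+1)  1803: Thu (+1)  1804: Sat (+2) ✓
  1805: Sun (+1)
Saturday years: 1787, 1792, 1798, 1804 — 4 in total.

4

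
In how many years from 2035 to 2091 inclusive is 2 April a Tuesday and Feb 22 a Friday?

Check each year's weekday for 2 April and Feb 22:
  2035: Mon/Thu  2036: Wed/Fri  2037: Thu/Sun  2038: Fri/Mon  2039: Sat/Tue  2040: Mon/Wed  2041: Tue/Fri ✓  2042: Wed/Sat  2043: Thu/Sun  2044: Sat/Mon  2045: Sun/Wed  2046: Mon/Thu  2047: Tue/Fri ✓  2048: Thu/Sat  …(29 more)…  2078: Sat/Tue  2079: Sun/Wed  2080: Tue/Thu  2081: Wed/Sat  2082: Thu/Sun  2083: Fri/Mon  2084: Sun/Tue  2085: Mon/Thu  2086: Tue/Fri ✓  2087: Wed/Sat  2088: Fri/Sun  2089: Sat/Tue  2090: Sun/Wed  2091: Mon/Thu
Both conditions hold in: 2041, 2047, 2058, 2069, 2075, 2086 — 6.

6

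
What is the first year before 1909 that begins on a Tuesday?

1907

Jan 1 advances by 2 weekdays after a leap year and by 1 after a common year.
1909: Jan 1 is Friday.
1908: Wednesday (leap)
1907: Tuesday
1907 begins on a Tuesday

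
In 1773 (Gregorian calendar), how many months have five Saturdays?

4

A month of length L has five Saturdays iff its first Saturday is on day ≤ L−28 (so day 1–3 in a 31-day month, 1–2 in a 30-day month, day 1 in a leap February).
Checking each month of 1773: Jan starts Fri (31d) ✓; Feb starts Mon (28d); Mar starts Mon (31d); Apr starts Thu (30d); May starts Sat (31d) ✓; Jun starts Tue (30d); Jul starts Thu (31d) ✓; Aug starts Sun (31d); Sep starts Wed (30d); Oct starts Fri (31d) ✓; Nov starts Mon (30d); Dec starts Wed (31d).
Five-Saturday months: January, May, July, October → 4.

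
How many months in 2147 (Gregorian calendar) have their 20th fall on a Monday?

Check the 20th of each month of 2147: Jan 20: Fri, Feb 20: Mon, Mar 20: Mon, Apr 20: Thu, May 20: Sat, Jun 20: Tue, Jul 20: Thu, Aug 20: Sun, Sep 20: Wed, Oct 20: Fri, Nov 20: Mon, Dec 20: Wed.
Monday occurs in February, March, November — 3 months.

3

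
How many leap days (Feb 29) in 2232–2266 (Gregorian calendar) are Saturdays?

1

Leap years in 2232–2266: 9 of them.
Feb 29 weekday advances by 5 (mod 7) from one leap year to the next four years later (or differs when a century non-leap intervenes).
Leap-day weekdays: 2232:Wed 2236:Mon 2240:Sat✓ 2244:Thu 2248:Tue 2252:Sun 2256:Fri 2260:Wed 2264:Mon
Saturday: 2240 → 1.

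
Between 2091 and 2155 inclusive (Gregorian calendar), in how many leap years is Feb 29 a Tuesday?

Leap years in 2091–2155: 15 of them.
Feb 29 weekday advances by 5 (mod 7) from one leap year to the next four years later (or differs when a century non-leap intervenes).
Leap-day weekdays: 2092:Fri 2096:Wed 2104:Fri 2108:Wed 2112:Mon 2116:Sat 2120:Thu 2124:Tue✓ 2128:Sun 2132:Fri 2136:Wed 2140:Mon 2144:Sat 2148:Thu 2152:Tue✓
Tuesday: 2124, 2152 → 2.

2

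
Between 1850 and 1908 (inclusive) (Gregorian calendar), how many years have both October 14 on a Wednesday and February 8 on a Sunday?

Check each year's weekday for October 14 and February 8:
  1850: Mon/Fri  1851: Tue/Sat  1852: Thu/Sun  1853: Fri/Tue  1854: Sat/Wed  1855: Sun/Thu  1856: Tue/Fri  1857: Wed/Sun ✓  1858: Thu/Mon  1859: Fri/Tue  1860: Sun/Wed  1861: Mon/Fri  1862: Tue/Sat  1863: Wed/Sun ✓  …(31 more)…  1895: Mon/Fri  1896: Wed/Sat  1897: Thu/Mon  1898: Fri/Tue  1899: Sat/Wed  1900: Sun/Thu  1901: Mon/Fri  1902: Tue/Sat  1903: Wed/Sun ✓  1904: Fri/Mon  1905: Sat/Wed  1906: Sun/Thu  1907: Mon/Fri  1908: Wed/Sat
Both conditions hold in: 1857, 1863, 1874, 1885, 1891, 1903 — 6.

6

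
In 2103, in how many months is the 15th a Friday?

Check the 15th of each month of 2103: Jan 15: Mon, Feb 15: Thu, Mar 15: Thu, Apr 15: Sun, May 15: Tue, Jun 15: Fri, Jul 15: Sun, Aug 15: Wed, Sep 15: Sat, Oct 15: Mon, Nov 15: Thu, Dec 15: Sat.
Friday occurs in June — 1 month.

1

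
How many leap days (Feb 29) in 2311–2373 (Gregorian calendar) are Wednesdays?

2

Leap years in 2311–2373: 16 of them.
Feb 29 weekday advances by 5 (mod 7) from one leap year to the next four years later (or differs when a century non-leap intervenes).
Leap-day weekdays: 2312:Thu 2316:Tue 2320:Sun 2324:Fri 2328:Wed✓ 2332:Mon 2336:Sat 2340:Thu 2344:Tue 2348:Sun 2352:Fri 2356:Wed✓ 2360:Mon 2364:Sat 2368:Thu 2372:Tue
Wednesday: 2328, 2356 → 2.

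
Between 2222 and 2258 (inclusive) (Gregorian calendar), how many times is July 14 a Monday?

6

Track July 14's weekday year by year (advancing +1, or +2 across a Feb 29):
  2222: Sun  2223: Mon (+1) ✓  2224: Wed (+2)  2225: Thu (+1)  2226: Fri (+1)
  2227: Sat (+1)  2228: Mon (+2) ✓  2229: Tue (+1)  2230: Wed (+1)  2231: Thu (+1)
  2232: Sat (+2)  2233: Sun (+1)  2234: Mon (+1) ✓  2235: Tue (+1)  … (9 more years) …
  2245: Mon (+1) ✓  2246: Tue (+1)  2247: Wed (+1)  2248: Fri (+2)  2249: Sat (+1)
  2250: Sun (+1)  2251: Mon (+1) ✓  2252: Wed (+2)  2253: Thu (+1)  2254: Fri (+1)
  2255: Sat (+1)  2256: Mon (+2) ✓  2257: Tue (+1)  2258: Wed (+1)
Monday years: 2223, 2228, 2234, 2245, 2251, 2256 — 6 in total.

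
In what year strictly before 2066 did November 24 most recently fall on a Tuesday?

From one year to the next, a fixed date's weekday advances by 1, or by 2 when a Feb 29 lies between the two dates.
2066: November 24 is Wednesday.
2065: Tuesday (−1)
November 24 falls on a Tuesday in 2065.

2065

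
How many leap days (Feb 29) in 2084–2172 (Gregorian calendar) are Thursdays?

Leap years in 2084–2172: 22 of them.
Feb 29 weekday advances by 5 (mod 7) from one leap year to the next four years later (or differs when a century non-leap intervenes).
Leap-day weekdays: 2084:Tue 2088:Sun 2092:Fri 2096:Wed 2104:Fri 2108:Wed 2112:Mon 2116:Sat 2120:Thu✓ 2124:Tue 2128:Sun 2132:Fri 2136:Wed 2140:Mon 2144:Sat 2148:Thu✓ 2152:Tue 2156:Sun 2160:Fri 2164:Wed 2168:Mon 2172:Sat
Thursday: 2120, 2148 → 2.

2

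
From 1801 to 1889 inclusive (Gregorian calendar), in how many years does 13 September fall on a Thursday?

Track 13 September's weekday year by year (advancing +1, or +2 across a Feb 29):
  1801: Sun  1802: Mon (+1)  1803: Tue (+1)  1804: Thu (+2) ✓  1805: Fri (+1)
  1806: Sat (+1)  1807: Sun (+1)  1808: Tue (+2)  1809: Wed (+1)  1810: Thu (+1) ✓
  1811: Fri (+1)  1812: Sun (+2)  1813: Mon (+1)  1814: Tue (+1)  … (61 more years) …
  1876: Wed (+2)  1877: Thu (+1) ✓  1878: Fri (+1)  1879: Sat (+1)  1880: Mon (+2)
  1881: Tue (+1)  1882: Wed (+1)  1883: Thu (+1) ✓  1884: Sat (+2)  1885: Sun (+1)
  1886: Mon (+1)  1887: Tue (+1)  1888: Thu (+2) ✓  1889: Fri (+1)
Thursday years: 1804, 1810, 1821, 1827, 1832, 1838, 1849, 1855, 1860, 1866, 1877, 1883, 1888 — 13 in total.

13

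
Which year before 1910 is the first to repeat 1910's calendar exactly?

Two years share a calendar iff Jan 1 falls on the same weekday and both are leap or both are common. 1910: Jan 1 is Saturday, common year.
1909: Jan 1 Friday, common
1908: Jan 1 Wednesday, leap
1907: Jan 1 Tuesday, common
1906: Jan 1 Monday, common
1905: Jan 1 Sunday, common
1904: Jan 1 Friday, leap
1903: Jan 1 Thursday, common
1902: Jan 1 Wednesday, common
1901: Jan 1 Tuesday, common
1900: Jan 1 Monday, common
1899: Jan 1 Sunday, common
1898: Jan 1 Saturday, common
1898 matches on both conditions.

1898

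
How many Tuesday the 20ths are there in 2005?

Check the 20th of each month of 2005: Jan 20: Thu, Feb 20: Sun, Mar 20: Sun, Apr 20: Wed, May 20: Fri, Jun 20: Mon, Jul 20: Wed, Aug 20: Sat, Sep 20: Tue, Oct 20: Thu, Nov 20: Sun, Dec 20: Tue.
Tuesday occurs in September, December — 2 months.

2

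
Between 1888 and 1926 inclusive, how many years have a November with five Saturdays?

11

November has 30 days; it has five Saturdays when Saturday falls among the first (month-length − 28) days — i.e. when November 1 is one of Saturday/Friday.
November 1 by year: 1888:Thu 1889:Fri✓ 1890:Sat✓ 1891:Sun 1892:Tue 1893:Wed 1894:Thu 1895:Fri✓ 1896:Sun 1897:Mon 1898:Tue 1899:Wed 1900:Thu 1901:Fri✓ 1902:Sat✓ …(9 more)… 1912:Fri✓ 1913:Sat✓ 1914:Sun 1915:Mon 1916:Wed 1917:Thu 1918:Fri✓ 1919:Sat✓ 1920:Mon 1921:Tue 1922:Wed 1923:Thu 1924:Sat✓ 1925:Sun 1926:Mon
Years with five Saturdays: 1889, 1890, 1895, 1901, 1902, 1907, 1912, 1913, 1918, 1919, 1924 → 11.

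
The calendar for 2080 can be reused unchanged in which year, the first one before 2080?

Two years share a calendar iff Jan 1 falls on the same weekday and both are leap or both are common. 2080: Jan 1 is Monday, leap year.
2079: Jan 1 Sunday, common
2078: Jan 1 Saturday, common
2077: Jan 1 Friday, common
2076: Jan 1 Wednesday, leap
2075: Jan 1 Tuesday, common
2074: Jan 1 Monday, common
2073: Jan 1 Sunday, common
2072: Jan 1 Friday, leap
2071: Jan 1 Thursday, common
2070: Jan 1 Wednesday, common
2069: Jan 1 Tuesday, common
2068: Jan 1 Sunday, leap
2067: Jan 1 Saturday, common
2066: Jan 1 Friday, common
2065: Jan 1 Thursday, common
2064: Jan 1 Tuesday, leap
2063: Jan 1 Monday, common
2062: Jan 1 Sunday, common
2061: Jan 1 Saturday, common
2060: Jan 1 Thursday, leap
2059: Jan 1 Wednesday, common
2058: Jan 1 Tuesday, common
2057: Jan 1 Monday, common
2056: Jan 1 Saturday, leap
2055: Jan 1 Friday, common
2054: Jan 1 Thursday, common
2053: Jan 1 Wednesday, common
2052: Jan 1 Monday, leap
2052 matches on both conditions.

2052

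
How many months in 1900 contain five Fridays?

4

A month of length L has five Fridays iff its first Friday is on day ≤ L−28 (so day 1–3 in a 31-day month, 1–2 in a 30-day month, day 1 in a leap February).
Checking each month of 1900: Jan starts Mon (31d); Feb starts Thu (28d); Mar starts Thu (31d) ✓; Apr starts Sun (30d); May starts Tue (31d); Jun starts Fri (30d) ✓; Jul starts Sun (31d); Aug starts Wed (31d) ✓; Sep starts Sat (30d); Oct starts Mon (31d); Nov starts Thu (30d) ✓; Dec starts Sat (31d).
Five-Friday months: March, June, August, November → 4.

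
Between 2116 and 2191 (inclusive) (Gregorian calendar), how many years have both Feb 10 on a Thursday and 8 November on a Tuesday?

Check each year's weekday for Feb 10 and 8 November:
  2116: Mon/Sun  2117: Wed/Mon  2118: Thu/Tue ✓  2119: Fri/Wed  2120: Sat/Fri  2121: Mon/Sat  2122: Tue/Sun  2123: Wed/Mon  2124: Thu/Wed  2125: Sat/Thu  2126: Sun/Fri  2127: Mon/Sat  2128: Tue/Mon  2129: Thu/Tue ✓  …(48 more)…  2178: Tue/Sun  2179: Wed/Mon  2180: Thu/Wed  2181: Sat/Thu  2182: Sun/Fri  2183: Mon/Sat  2184: Tue/Mon  2185: Thu/Tue ✓  2186: Fri/Wed  2187: Sat/Thu  2188: Sun/Sat  2189: Tue/Sun  2190: Wed/Mon  2191: Thu/Tue ✓
Both conditions hold in: 2118, 2129, 2135, 2146, 2157, 2163, 2174, 2185, 2191 — 9.

9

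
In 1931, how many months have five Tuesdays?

A month of length L has five Tuesdays iff its first Tuesday is on day ≤ L−28 (so day 1–3 in a 31-day month, 1–2 in a 30-day month, day 1 in a leap February).
Checking each month of 1931: Jan starts Thu (31d); Feb starts Sun (28d); Mar starts Sun (31d) ✓; Apr starts Wed (30d); May starts Fri (31d); Jun starts Mon (30d) ✓; Jul starts Wed (31d); Aug starts Sat (31d); Sep starts Tue (30d) ✓; Oct starts Thu (31d); Nov starts Sun (30d); Dec starts Tue (31d) ✓.
Five-Tuesday months: March, June, September, December → 4.

4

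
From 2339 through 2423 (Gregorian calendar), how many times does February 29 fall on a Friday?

Leap years in 2339–2423: 21 of them.
Feb 29 weekday advances by 5 (mod 7) from one leap year to the next four years later (or differs when a century non-leap intervenes).
Leap-day weekdays: 2340:Thu 2344:Tue 2348:Sun 2352:Fri✓ 2356:Wed 2360:Mon 2364:Sat 2368:Thu 2372:Tue 2376:Sun 2380:Fri✓ 2384:Wed 2388:Mon 2392:Sat 2396:Thu 2400:Tue 2404:Sun 2408:Fri✓ 2412:Wed 2416:Mon 2420:Sat
Friday: 2352, 2380, 2408 → 3.

3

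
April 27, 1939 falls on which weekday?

Thursday

January 1, 1939 is a Sunday.
April 27 is day 117 of the year, i.e. 116 days after Jan 1.
116 mod 7 = 4, so advance 4 weekdays from Sunday: Thursday.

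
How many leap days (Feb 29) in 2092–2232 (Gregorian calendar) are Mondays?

Leap years in 2092–2232: 34 of them.
Feb 29 weekday advances by 5 (mod 7) from one leap year to the next four years later (or differs when a century non-leap intervenes).
Leap-day weekdays: 2092:Fri 2096:Wed 2104:Fri 2108:Wed 2112:Mon✓ 2116:Sat 2120:Thu 2124:Tue 2128:Sun 2132:Fri 2136:Wed 2140:Mon✓ 2144:Sat …(8 more)… 2180:Tue 2184:Sun 2188:Fri 2192:Wed 2196:Mon✓ 2204:Wed 2208:Mon✓ 2212:Sat 2216:Thu 2220:Tue 2224:Sun 2228:Fri 2232:Wed
Monday: 2112, 2140, 2168, 2196, 2208 → 5.

5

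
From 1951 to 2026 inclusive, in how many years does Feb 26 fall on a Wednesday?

11

Track Feb 26's weekday year by year (advancing +1, or +2 across a Feb 29):
  1951: Mon  1952: Tue (+1)  1953: Thu (+2)  1954: Fri (+1)  1955: Sat (+1)
  1956: Sun (+1)  1957: Tue (+2)  1958: Wed (+1) ✓  1959: Thu (+1)  1960: Fri (+1)
  1961: Sun (+2)  1962: Mon (+1)  1963: Tue (+1)  1964: Wed (+1) ✓  … (48 more years) …
  2013: Tue (+2)  2014: Wed (+1) ✓  2015: Thu (+1)  2016: Fri (+1)  2017: Sun (+2)
  2018: Mon (+1)  2019: Tue (+1)  2020: Wed (+1) ✓  2021: Fri (+2)  2022: Sat (+1)
  2023: Sun (+1)  2024: Mon (+1)  2025: Wed (+2) ✓  2026: Thu (+1)
Wednesday years: 1958, 1964, 1969, 1975, 1986, 1992, 1997, 2003, 2014, 2020, 2025 — 11 in total.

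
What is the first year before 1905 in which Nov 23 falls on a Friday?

1900

From one year to the next, a fixed date's weekday advances by 1, or by 2 when a Feb 29 lies between the two dates.
1905: November 23 is Thursday.
1904: Wednesday (−1)
1903: Monday (−2)
1902: Sunday (−1)
1901: Saturday (−1)
1900: Friday (−1)
Nov 23 falls on a Friday in 1900.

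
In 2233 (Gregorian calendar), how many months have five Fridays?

4

A month of length L has five Fridays iff its first Friday is on day ≤ L−28 (so day 1–3 in a 31-day month, 1–2 in a 30-day month, day 1 in a leap February).
Checking each month of 2233: Jan starts Tue (31d); Feb starts Fri (28d); Mar starts Fri (31d) ✓; Apr starts Mon (30d); May starts Wed (31d) ✓; Jun starts Sat (30d); Jul starts Mon (31d); Aug starts Thu (31d) ✓; Sep starts Sun (30d); Oct starts Tue (31d); Nov starts Fri (30d) ✓; Dec starts Sun (31d).
Five-Friday months: March, May, August, November → 4.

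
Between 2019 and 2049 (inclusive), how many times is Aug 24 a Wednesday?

4

Track Aug 24's weekday year by year (advancing +1, or +2 across a Feb 29):
  2019: Sat  2020: Mon (+2)  2021: Tue (+1)  2022: Wed (+1) ✓  2023: Thu (+1)
  2024: Sat (+2)  2025: Sun (+1)  2026: Mon (+1)  2027: Tue (+1)  2028: Thu (+2)
  2029: Fri (+1)  2030: Sat (+1)  2031: Sun (+1)  2032: Tue (+2)  … (3 more years) …
  2036: Sun (+2)  2037: Mon (+1)  2038: Tue (+1)  2039: Wed (+1) ✓  2040: Fri (+2)
  2041: Sat (+1)  2042: Sun (+1)  2043: Mon (+1)  2044: Wed (+2) ✓  2045: Thu (+1)
  2046: Fri (+1)  2047: Sat (+1)  2048: Mon (+2)  2049: Tue (+1)
Wednesday years: 2022, 2033, 2039, 2044 — 4 in total.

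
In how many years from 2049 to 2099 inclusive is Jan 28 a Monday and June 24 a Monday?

5

Check each year's weekday for Jan 28 and June 24:
  2049: Thu/Thu  2050: Fri/Fri  2051: Sat/Sat  2052: Sun/Mon  2053: Tue/Tue  2054: Wed/Wed  2055: Thu/Thu  2056: Fri/Sat  2057: Sun/Sun  2058: Mon/Mon ✓  2059: Tue/Tue  2060: Wed/Thu  2061: Fri/Fri  2062: Sat/Sat  …(23 more)…  2086: Mon/Mon ✓  2087: Tue/Tue  2088: Wed/Thu  2089: Fri/Fri  2090: Sat/Sat  2091: Sun/Sun  2092: Mon/Tue  2093: Wed/Wed  2094: Thu/Thu  2095: Fri/Fri  2096: Sat/Sun  2097: Mon/Mon ✓  2098: Tue/Tue  2099: Wed/Wed
Both conditions hold in: 2058, 2069, 2075, 2086, 2097 — 5.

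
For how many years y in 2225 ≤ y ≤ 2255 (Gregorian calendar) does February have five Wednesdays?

February has 28 days (29 in leap years); it has five Wednesdays when Wednesday falls among the first (month-length − 28) days — i.e. when February 1 is Wednesday in a leap year (never in a common year).
February 1 by year: 2225:Tue 2226:Wed 2227:Thu 2228:Fri 2229:Sun 2230:Mon 2231:Tue 2232:Wed✓ 2233:Fri 2234:Sat 2235:Sun 2236:Mon 2237:Wed 2238:Thu 2239:Fri 2240:Sat 2241:Mon 2242:Tue 2243:Wed 2244:Thu 2245:Sat 2246:Sun 2247:Mon 2248:Tue 2249:Thu 2250:Fri 2251:Sat 2252:Sun 2253:Tue 2254:Wed 2255:Thu
Years with five Wednesdays: 2232 → 1.

1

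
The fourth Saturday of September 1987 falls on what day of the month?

September 1, 1987 is a Tuesday, so the first Saturday is the 5th.
The fourth Saturday is 5 + 21 = 26.

26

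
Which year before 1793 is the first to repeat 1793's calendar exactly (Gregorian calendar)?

1782

Two years share a calendar iff Jan 1 falls on the same weekday and both are leap or both are common. 1793: Jan 1 is Tuesday, common year.
1792: Jan 1 Sunday, leap
1791: Jan 1 Saturday, common
1790: Jan 1 Friday, common
1789: Jan 1 Thursday, common
1788: Jan 1 Tuesday, leap
1787: Jan 1 Monday, common
1786: Jan 1 Sunday, common
1785: Jan 1 Saturday, common
1784: Jan 1 Thursday, leap
1783: Jan 1 Wednesday, common
1782: Jan 1 Tuesday, common
1782 matches on both conditions.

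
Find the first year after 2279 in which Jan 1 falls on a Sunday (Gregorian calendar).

Jan 1 advances by 2 weekdays after a leap year and by 1 after a common year.
2279: Jan 1 is Wednesday.
2280: Thursday (leap)
2281: Saturday
2282: Sunday
2282 begins on a Sunday

2282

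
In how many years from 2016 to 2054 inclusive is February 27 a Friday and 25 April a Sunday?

1

Check each year's weekday for February 27 and 25 April:
  2016: Sat/Mon  2017: Mon/Tue  2018: Tue/Wed  2019: Wed/Thu  2020: Thu/Sat  2021: Sat/Sun  2022: Sun/Mon  2023: Mon/Tue  2024: Tue/Thu  2025: Thu/Fri  2026: Fri/Sat  2027: Sat/Sun  2028: Sun/Tue  2029: Tue/Wed  …(11 more)…  2041: Wed/Thu  2042: Thu/Fri  2043: Fri/Sat  2044: Sat/Mon  2045: Mon/Tue  2046: Tue/Wed  2047: Wed/Thu  2048: Thu/Sat  2049: Sat/Sun  2050: Sun/Mon  2051: Mon/Tue  2052: Tue/Thu  2053: Thu/Fri  2054: Fri/Sat
Both conditions hold in: 2032 — 1.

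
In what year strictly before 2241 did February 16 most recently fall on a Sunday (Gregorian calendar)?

2240

From one year to the next, a fixed date's weekday advances by 1, or by 2 when a Feb 29 lies between the two dates.
2241: February 16 is Tuesday.
2240: Sunday (−2)
February 16 falls on a Sunday in 2240.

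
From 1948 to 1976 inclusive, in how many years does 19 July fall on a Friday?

Track 19 July's weekday year by year (advancing +1, or +2 across a Feb 29):
  1948: Mon  1949: Tue (+1)  1950: Wed (+1)  1951: Thu (+1)  1952: Sat (+2)
  1953: Sun (+1)  1954: Mon (+1)  1955: Tue (+1)  1956: Thu (+2)  1957: Fri (+1) ✓
  1958: Sat (+1)  1959: Sun (+1)  1960: Tue (+2)  1961: Wed (+1)  1962: Thu (+1)
  1963: Fri (+1) ✓  1964: Sun (+2)  1965: Mon (+1)  1966: Tue (+1)  1967: Wed (+1)
  1968: Fri (+2) ✓  1969: Sat (+1)  1970: Sun (+1)  1971: Mon (+1)  1972: Wed (+2)
  1973: Thu (+1)  1974: Fri (+1) ✓  1975: Sat (+1)  1976: Mon (+2)
Friday years: 1957, 1963, 1968, 1974 — 4 in total.

4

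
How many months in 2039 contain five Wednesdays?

A month of length L has five Wednesdays iff its first Wednesday is on day ≤ L−28 (so day 1–3 in a 31-day month, 1–2 in a 30-day month, day 1 in a leap February).
Checking each month of 2039: Jan starts Sat (31d); Feb starts Tue (28d); Mar starts Tue (31d) ✓; Apr starts Fri (30d); May starts Sun (31d); Jun starts Wed (30d) ✓; Jul starts Fri (31d); Aug starts Mon (31d) ✓; Sep starts Thu (30d); Oct starts Sat (31d); Nov starts Tue (30d) ✓; Dec starts Thu (31d).
Five-Wednesday months: March, June, August, November → 4.

4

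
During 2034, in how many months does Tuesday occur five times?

A month of length L has five Tuesdays iff its first Tuesday is on day ≤ L−28 (so day 1–3 in a 31-day month, 1–2 in a 30-day month, day 1 in a leap February).
Checking each month of 2034: Jan starts Sun (31d) ✓; Feb starts Wed (28d); Mar starts Wed (31d); Apr starts Sat (30d); May starts Mon (31d) ✓; Jun starts Thu (30d); Jul starts Sat (31d); Aug starts Tue (31d) ✓; Sep starts Fri (30d); Oct starts Sun (31d) ✓; Nov starts Wed (30d); Dec starts Fri (31d).
Five-Tuesday months: January, May, August, October → 4.

4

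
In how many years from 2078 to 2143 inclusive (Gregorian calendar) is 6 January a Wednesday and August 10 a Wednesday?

Check each year's weekday for 6 January and August 10:
  2078: Thu/Wed  2079: Fri/Thu  2080: Sat/Sat  2081: Mon/Sun  2082: Tue/Mon  2083: Wed/Tue  2084: Thu/Thu  2085: Sat/Fri  2086: Sun/Sat  2087: Mon/Sun  2088: Tue/Tue  2089: Thu/Wed  2090: Fri/Thu  2091: Sat/Fri  …(38 more)…  2130: Fri/Thu  2131: Sat/Fri  2132: Sun/Sun  2133: Tue/Mon  2134: Wed/Tue  2135: Thu/Wed  2136: Fri/Fri  2137: Sun/Sat  2138: Mon/Sun  2139: Tue/Mon  2140: Wed/Wed ✓  2141: Fri/Thu  2142: Sat/Fri  2143: Sun/Sat
Both conditions hold in: 2112, 2140 — 2.

2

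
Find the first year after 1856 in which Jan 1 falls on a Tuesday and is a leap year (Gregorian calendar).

Jan 1 advances by 2 weekdays after a leap year and by 1 after a common year.
1856: Jan 1 is Tuesday (leap).
1857: Thursday
1858: Friday
1859: Saturday
1860: Sunday (leap)
1861: Tuesday
1862: Wednesday
1863: Thursday
1864: Friday (leap)
1865: Sunday
1866: Monday
1867: Tuesday
1868: Wednesday (leap)
1869: Friday
1870: Saturday
1871: Sunday
1872: Monday (leap)
1873: Wednesday
1874: Thursday
1875: Friday
1876: Saturday (leap)
1877: Monday
1878: Tuesday
1879: Wednesday
1880: Thursday (leap)
1881: Saturday
1882: Sunday
1883: Monday
1884: Tuesday (leap)
1884 begins on a Tuesday and is a leap year.

1884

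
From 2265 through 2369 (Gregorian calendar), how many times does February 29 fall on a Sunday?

Leap years in 2265–2369: 25 of them.
Feb 29 weekday advances by 5 (mod 7) from one leap year to the next four years later (or differs when a century non-leap intervenes).
Leap-day weekdays: 2268:Sat 2272:Thu 2276:Tue 2280:Sun✓ 2284:Fri 2288:Wed 2292:Mon 2296:Sat 2304:Mon 2308:Sat 2312:Thu 2316:Tue 2320:Sun✓ 2324:Fri 2328:Wed 2332:Mon 2336:Sat 2340:Thu 2344:Tue 2348:Sun✓ 2352:Fri 2356:Wed 2360:Mon 2364:Sat 2368:Thu
Sunday: 2280, 2320, 2348 → 3.

3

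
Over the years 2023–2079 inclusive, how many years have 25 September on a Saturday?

8

Track 25 September's weekday year by year (advancing +1, or +2 across a Feb 29):
  2023: Mon  2024: Wed (+2)  2025: Thu (+1)  2026: Fri (+1)  2027: Sat (+1) ✓
  2028: Mon (+2)  2029: Tue (+1)  2030: Wed (+1)  2031: Thu (+1)  2032: Sat (+2) ✓
  2033: Sun (+1)  2034: Mon (+1)  2035: Tue (+1)  2036: Thu (+2)  … (29 more years) …
  2066: Sat (+1) ✓  2067: Sun (+1)  2068: Tue (+2)  2069: Wed (+1)  2070: Thu (+1)
  2071: Fri (+1)  2072: Sun (+2)  2073: Mon (+1)  2074: Tue (+1)  2075: Wed (+1)
  2076: Fri (+2)  2077: Sat (+1) ✓  2078: Sun (+1)  2079: Mon (+1)
Saturday years: 2027, 2032, 2038, 2049, 2055, 2060, 2066, 2077 — 8 in total.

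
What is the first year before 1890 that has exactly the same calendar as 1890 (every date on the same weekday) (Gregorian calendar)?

Two years share a calendar iff Jan 1 falls on the same weekday and both are leap or both are common. 1890: Jan 1 is Wednesday, common year.
1889: Jan 1 Tuesday, common
1888: Jan 1 Sunday, leap
1887: Jan 1 Saturday, common
1886: Jan 1 Friday, common
1885: Jan 1 Thursday, common
1884: Jan 1 Tuesday, leap
1883: Jan 1 Monday, common
1882: Jan 1 Sunday, common
1881: Jan 1 Saturday, common
1880: Jan 1 Thursday, leap
1879: Jan 1 Wednesday, common
1879 matches on both conditions.

1879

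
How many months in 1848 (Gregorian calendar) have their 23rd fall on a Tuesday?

1

Check the 23rd of each month of 1848: Jan 23: Sun, Feb 23: Wed, Mar 23: Thu, Apr 23: Sun, May 23: Tue, Jun 23: Fri, Jul 23: Sun, Aug 23: Wed, Sep 23: Sat, Oct 23: Mon, Nov 23: Thu, Dec 23: Sat.
Tuesday occurs in May — 1 month.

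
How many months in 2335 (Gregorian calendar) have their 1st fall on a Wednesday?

Check the 1st of each month of 2335: Jan 1: Tue, Feb 1: Fri, Mar 1: Fri, Apr 1: Mon, May 1: Wed, Jun 1: Sat, Jul 1: Mon, Aug 1: Thu, Sep 1: Sun, Oct 1: Tue, Nov 1: Fri, Dec 1: Sun.
Wednesday occurs in May — 1 month.

1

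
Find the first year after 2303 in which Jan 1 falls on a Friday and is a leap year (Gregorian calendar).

2304

Jan 1 advances by 2 weekdays after a leap year and by 1 after a common year.
2303: Jan 1 is Thursday.
2304: Friday (leap)
2304 begins on a Friday and is a leap year.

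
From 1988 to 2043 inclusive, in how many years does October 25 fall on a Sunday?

Track October 25's weekday year by year (advancing +1, or +2 across a Feb 29):
  1988: Tue  1989: Wed (+1)  1990: Thu (+1)  1991: Fri (+1)  1992: Sun (+2) ✓
  1993: Mon (+1)  1994: Tue (+1)  1995: Wed (+1)  1996: Fri (+2)  1997: Sat (+1)
  1998: Sun (+1) ✓  1999: Mon (+1)  2000: Wed (+2)  2001: Thu (+1)  … (28 more years) …
  2030: Fri (+1)  2031: Sat (+1)  2032: Mon (+2)  2033: Tue (+1)  2034: Wed (+1)
  2035: Thu (+1)  2036: Sat (+2)  2037: Sun (+1) ✓  2038: Mon (+1)  2039: Tue (+1)
  2040: Thu (+2)  2041: Fri (+1)  2042: Sat (+1)  2043: Sun (+1) ✓
Sunday years: 1992, 1998, 2009, 2015, 2020, 2026, 2037, 2043 — 8 in total.

8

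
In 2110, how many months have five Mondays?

A month of length L has five Mondays iff its first Monday is on day ≤ L−28 (so day 1–3 in a 31-day month, 1–2 in a 30-day month, day 1 in a leap February).
Checking each month of 2110: Jan starts Wed (31d); Feb starts Sat (28d); Mar starts Sat (31d) ✓; Apr starts Tue (30d); May starts Thu (31d); Jun starts Sun (30d) ✓; Jul starts Tue (31d); Aug starts Fri (31d); Sep starts Mon (30d) ✓; Oct starts Wed (31d); Nov starts Sat (30d); Dec starts Mon (31d) ✓.
Five-Monday months: March, June, September, December → 4.

4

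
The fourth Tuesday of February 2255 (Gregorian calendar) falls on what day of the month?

27

February 1, 2255 is a Thursday, so the first Tuesday is the 6th.
The fourth Tuesday is 6 + 21 = 27.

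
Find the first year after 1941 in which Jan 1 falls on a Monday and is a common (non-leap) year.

1945

Jan 1 advances by 2 weekdays after a leap year and by 1 after a common year.
1941: Jan 1 is Wednesday.
1942: Thursday
1943: Friday
1944: Saturday (leap)
1945: Monday
1945 begins on a Monday and is a common year.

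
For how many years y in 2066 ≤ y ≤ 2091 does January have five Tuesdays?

January has 31 days; it has five Tuesdays when Tuesday falls among the first (month-length − 28) days — i.e. when January 1 is one of Tuesday/Monday/Sunday.
January 1 by year: 2066:Fri 2067:Sat 2068:Sun✓ 2069:Tue✓ 2070:Wed 2071:Thu 2072:Fri 2073:Sun✓ 2074:Mon✓ 2075:Tue✓ 2076:Wed 2077:Fri 2078:Sat 2079:Sun✓ 2080:Mon✓ 2081:Wed 2082:Thu 2083:Fri 2084:Sat 2085:Mon✓ 2086:Tue✓ 2087:Wed 2088:Thu 2089:Sat 2090:Sun✓ 2091:Mon✓
Years with five Tuesdays: 2068, 2069, 2073, 2074, 2075, 2079, 2080, 2085, 2086, 2090, 2091 → 11.

11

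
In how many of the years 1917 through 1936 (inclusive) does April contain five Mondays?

7

April has 30 days; it has five Mondays when Monday falls among the first (month-length − 28) days — i.e. when April 1 is one of Monday/Sunday.
April 1 by year: 1917:Sun✓ 1918:Mon✓ 1919:Tue 1920:Thu 1921:Fri 1922:Sat 1923:Sun✓ 1924:Tue 1925:Wed 1926:Thu 1927:Fri 1928:Sun✓ 1929:Mon✓ 1930:Tue 1931:Wed 1932:Fri 1933:Sat 1934:Sun✓ 1935:Mon✓ 1936:Wed
Years with five Mondays: 1917, 1918, 1923, 1928, 1929, 1934, 1935 → 7.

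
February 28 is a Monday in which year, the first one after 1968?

From one year to the next, a fixed date's weekday advances by 1, or by 2 when a Feb 29 lies between the two dates.
1968: February 28 is Wednesday.
1969: Friday (+2)
1970: Saturday (+1)
1971: Sunday (+1)
1972: Monday (+1)
February 28 falls on a Monday in 1972.

1972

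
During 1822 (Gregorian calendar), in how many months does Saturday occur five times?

4

A month of length L has five Saturdays iff its first Saturday is on day ≤ L−28 (so day 1–3 in a 31-day month, 1–2 in a 30-day month, day 1 in a leap February).
Checking each month of 1822: Jan starts Tue (31d); Feb starts Fri (28d); Mar starts Fri (31d) ✓; Apr starts Mon (30d); May starts Wed (31d); Jun starts Sat (30d) ✓; Jul starts Mon (31d); Aug starts Thu (31d) ✓; Sep starts Sun (30d); Oct starts Tue (31d); Nov starts Fri (30d) ✓; Dec starts Sun (31d).
Five-Saturday months: March, June, August, November → 4.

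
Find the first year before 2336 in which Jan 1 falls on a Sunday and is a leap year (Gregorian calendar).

Jan 1 advances by 2 weekdays after a leap year and by 1 after a common year.
2336: Jan 1 is Wednesday (leap).
2335: Tuesday
2334: Monday
2333: Sunday
2332: Friday (leap)
2331: Thursday
2330: Wednesday
2329: Tuesday
2328: Sunday (leap)
2328 begins on a Sunday and is a leap year.

2328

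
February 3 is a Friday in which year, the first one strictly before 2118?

From one year to the next, a fixed date's weekday advances by 1, or by 2 when a Feb 29 lies between the two dates.
2118: February 3 is Thursday.
2117: Wednesday (−1)
2116: Monday (−2)
2115: Sunday (−1)
2114: Saturday (−1)
2113: Friday (−1)
February 3 falls on a Friday in 2113.

2113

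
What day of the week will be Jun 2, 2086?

January 1, 2086 is a Tuesday.
June 2 is day 153 of the year, i.e. 152 days after Jan 1.
152 mod 7 = 5, so advance 5 weekdays from Tuesday: Sunday.

Sunday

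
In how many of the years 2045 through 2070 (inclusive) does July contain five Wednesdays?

11

July has 31 days; it has five Wednesdays when Wednesday falls among the first (month-length − 28) days — i.e. when July 1 is one of Wednesday/Tuesday/Monday.
July 1 by year: 2045:Sat 2046:Sun 2047:Mon✓ 2048:Wed✓ 2049:Thu 2050:Fri 2051:Sat 2052:Mon✓ 2053:Tue✓ 2054:Wed✓ 2055:Thu 2056:Sat 2057:Sun 2058:Mon✓ 2059:Tue✓ 2060:Thu 2061:Fri 2062:Sat 2063:Sun 2064:Tue✓ 2065:Wed✓ 2066:Thu 2067:Fri 2068:Sun 2069:Mon✓ 2070:Tue✓
Years with five Wednesdays: 2047, 2048, 2052, 2053, 2054, 2058, 2059, 2064, 2065, 2069, 2070 → 11.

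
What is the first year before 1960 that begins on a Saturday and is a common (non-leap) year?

1955

Jan 1 advances by 2 weekdays after a leap year and by 1 after a common year.
1960: Jan 1 is Friday (leap).
1959: Thursday
1958: Wednesday
1957: Tuesday
1956: Sunday (leap)
1955: Saturday
1955 begins on a Saturday and is a common year.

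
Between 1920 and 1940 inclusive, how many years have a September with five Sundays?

September has 30 days; it has five Sundays when Sunday falls among the first (month-length − 28) days — i.e. when September 1 is one of Sunday/Saturday.
September 1 by year: 1920:Wed 1921:Thu 1922:Fri 1923:Sat✓ 1924:Mon 1925:Tue 1926:Wed 1927:Thu 1928:Sat✓ 1929:Sun✓ 1930:Mon 1931:Tue 1932:Thu 1933:Fri 1934:Sat✓ 1935:Sun✓ 1936:Tue 1937:Wed 1938:Thu 1939:Fri 1940:Sun✓
Years with five Sundays: 1923, 1928, 1929, 1934, 1935, 1940 → 6.

6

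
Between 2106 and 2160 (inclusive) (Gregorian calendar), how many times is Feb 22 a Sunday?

Track Feb 22's weekday year by year (advancing +1, or +2 across a Feb 29):
  2106: Mon  2107: Tue (+1)  2108: Wed (+1)  2109: Fri (+2)  2110: Sat (+1)
  2111: Sun (+1) ✓  2112: Mon (+1)  2113: Wed (+2)  2114: Thu (+1)  2115: Fri (+1)
  2116: Sat (+1)  2117: Mon (+2)  2118: Tue (+1)  2119: Wed (+1)  … (27 more years) …
  2147: Wed (+1)  2148: Thu (+1)  2149: Sat (+2)  2150: Sun (+1) ✓  2151: Mon (+1)
  2152: Tue (+1)  2153: Thu (+2)  2154: Fri (+1)  2155: Sat (+1)  2156: Sun (+1) ✓
  2157: Tue (+2)  2158: Wed (+1)  2159: Thu (+1)  2160: Fri (+1)
Sunday years: 2111, 2122, 2128, 2133, 2139, 2150, 2156 — 7 in total.

7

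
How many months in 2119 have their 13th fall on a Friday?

2

Check the 13th of each month of 2119: Jan 13: Fri, Feb 13: Mon, Mar 13: Mon, Apr 13: Thu, May 13: Sat, Jun 13: Tue, Jul 13: Thu, Aug 13: Sun, Sep 13: Wed, Oct 13: Fri, Nov 13: Mon, Dec 13: Wed.
Friday occurs in January, October — 2 months.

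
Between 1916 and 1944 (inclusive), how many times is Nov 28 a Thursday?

4

Track Nov 28's weekday year by year (advancing +1, or +2 across a Feb 29):
  1916: Tue  1917: Wed (+1)  1918: Thu (+1) ✓  1919: Fri (+1)  1920: Sun (+2)
  1921: Mon (+1)  1922: Tue (+1)  1923: Wed (+1)  1924: Fri (+2)  1925: Sat (+1)
  1926: Sun (+1)  1927: Mon (+1)  1928: Wed (+2)  1929: Thu (+1) ✓  1930: Fri (+1)
  1931: Sat (+1)  1932: Mon (+2)  1933: Tue (+1)  1934: Wed (+1)  1935: Thu (+1) ✓
  1936: Sat (+2)  1937: Sun (+1)  1938: Mon (+1)  1939: Tue (+1)  1940: Thu (+2) ✓
  1941: Fri (+1)  1942: Sat (+1)  1943: Sun (+1)  1944: Tue (+2)
Thursday years: 1918, 1929, 1935, 1940 — 4 in total.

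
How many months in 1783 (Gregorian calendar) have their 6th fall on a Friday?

Check the 6th of each month of 1783: Jan 6: Mon, Feb 6: Thu, Mar 6: Thu, Apr 6: Sun, May 6: Tue, Jun 6: Fri, Jul 6: Sun, Aug 6: Wed, Sep 6: Sat, Oct 6: Mon, Nov 6: Thu, Dec 6: Sat.
Friday occurs in June — 1 month.

1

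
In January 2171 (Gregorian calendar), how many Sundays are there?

January 2171 has 31 days and begins on Tuesday.
The first Sunday is January 6.
Sundays fall on 6, 13, 20, 27 — that's 4.

4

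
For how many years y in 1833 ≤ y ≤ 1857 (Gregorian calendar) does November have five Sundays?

8

November has 30 days; it has five Sundays when Sunday falls among the first (month-length − 28) days — i.e. when November 1 is one of Sunday/Saturday.
November 1 by year: 1833:Fri 1834:Sat✓ 1835:Sun✓ 1836:Tue 1837:Wed 1838:Thu 1839:Fri 1840:Sun✓ 1841:Mon 1842:Tue 1843:Wed 1844:Fri 1845:Sat✓ 1846:Sun✓ 1847:Mon 1848:Wed 1849:Thu 1850:Fri 1851:Sat✓ 1852:Mon 1853:Tue 1854:Wed 1855:Thu 1856:Sat✓ 1857:Sun✓
Years with five Sundays: 1834, 1835, 1840, 1845, 1846, 1851, 1856, 1857 → 8.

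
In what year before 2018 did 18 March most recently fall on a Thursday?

2010

From one year to the next, a fixed date's weekday advances by 1, or by 2 when a Feb 29 lies between the two dates.
2018: March 18 is Sunday.
2017: Saturday (−1)
2016: Friday (−1)
2015: Wednesday (−2)
2014: Tuesday (−1)
2013: Monday (−1)
2012: Sunday (−1)
2011: Friday (−2)
2010: Thursday (−1)
18 March falls on a Thursday in 2010.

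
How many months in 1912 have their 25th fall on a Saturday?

Check the 25th of each month of 1912: Jan 25: Thu, Feb 25: Sun, Mar 25: Mon, Apr 25: Thu, May 25: Sat, Jun 25: Tue, Jul 25: Thu, Aug 25: Sun, Sep 25: Wed, Oct 25: Fri, Nov 25: Mon, Dec 25: Wed.
Saturday occurs in May — 1 month.

1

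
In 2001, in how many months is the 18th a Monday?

1

Check the 18th of each month of 2001: Jan 18: Thu, Feb 18: Sun, Mar 18: Sun, Apr 18: Wed, May 18: Fri, Jun 18: Mon, Jul 18: Wed, Aug 18: Sat, Sep 18: Tue, Oct 18: Thu, Nov 18: Sun, Dec 18: Tue.
Monday occurs in June — 1 month.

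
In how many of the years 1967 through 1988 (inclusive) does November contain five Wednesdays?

6

November has 30 days; it has five Wednesdays when Wednesday falls among the first (month-length − 28) days — i.e. when November 1 is one of Wednesday/Tuesday.
November 1 by year: 1967:Wed✓ 1968:Fri 1969:Sat 1970:Sun 1971:Mon 1972:Wed✓ 1973:Thu 1974:Fri 1975:Sat 1976:Mon 1977:Tue✓ 1978:Wed✓ 1979:Thu 1980:Sat 1981:Sun 1982:Mon 1983:Tue✓ 1984:Thu 1985:Fri 1986:Sat 1987:Sun 1988:Tue✓
Years with five Wednesdays: 1967, 1972, 1977, 1978, 1983, 1988 → 6.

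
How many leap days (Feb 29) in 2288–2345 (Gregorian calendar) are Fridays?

Leap years in 2288–2345: 14 of them.
Feb 29 weekday advances by 5 (mod 7) from one leap year to the next four years later (or differs when a century non-leap intervenes).
Leap-day weekdays: 2288:Wed 2292:Mon 2296:Sat 2304:Mon 2308:Sat 2312:Thu 2316:Tue 2320:Sun 2324:Fri✓ 2328:Wed 2332:Mon 2336:Sat 2340:Thu 2344:Tue
Friday: 2324 → 1.

1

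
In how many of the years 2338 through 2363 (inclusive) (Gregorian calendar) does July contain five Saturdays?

July has 31 days; it has five Saturdays when Saturday falls among the first (month-length − 28) days — i.e. when July 1 is one of Saturday/Friday/Thursday.
July 1 by year: 2338:Fri✓ 2339:Sat✓ 2340:Mon 2341:Tue 2342:Wed 2343:Thu✓ 2344:Sat✓ 2345:Sun 2346:Mon 2347:Tue 2348:Thu✓ 2349:Fri✓ 2350:Sat✓ 2351:Sun 2352:Tue 2353:Wed 2354:Thu✓ 2355:Fri✓ 2356:Sun 2357:Mon 2358:Tue 2359:Wed 2360:Fri✓ 2361:Sat✓ 2362:Sun 2363:Mon
Years with five Saturdays: 2338, 2339, 2343, 2344, 2348, 2349, 2350, 2354, 2355, 2360, 2361 → 11.

11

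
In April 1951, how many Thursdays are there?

4

April 1951 has 30 days and begins on Sunday.
The first Thursday is April 5.
Thursdays fall on 5, 12, 19, 26 — that's 4.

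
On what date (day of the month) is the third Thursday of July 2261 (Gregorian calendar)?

July 1, 2261 is a Monday, so the first Thursday is the 4th.
The third Thursday is 4 + 14 = 18.

18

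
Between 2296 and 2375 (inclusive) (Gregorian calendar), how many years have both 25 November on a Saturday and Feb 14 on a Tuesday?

9

Check each year's weekday for 25 November and Feb 14:
  2296: Wed/Fri  2297: Thu/Sun  2298: Fri/Mon  2299: Sat/Tue ✓  2300: Sun/Wed  2301: Mon/Thu  2302: Tue/Fri  2303: Wed/Sat  2304: Fri/Sun  2305: Sat/Tue ✓  2306: Sun/Wed  2307: Mon/Thu  2308: Wed/Fri  2309: Thu/Sun  …(52 more)…  2362: Sun/Wed  2363: Mon/Thu  2364: Wed/Fri  2365: Thu/Sun  2366: Fri/Mon  2367: Sat/Tue ✓  2368: Mon/Wed  2369: Tue/Fri  2370: Wed/Sat  2371: Thu/Sun  2372: Sat/Mon  2373: Sun/Wed  2374: Mon/Thu  2375: Tue/Fri
Both conditions hold in: 2299, 2305, 2311, 2322, 2333, 2339, 2350, 2361, 2367 — 9.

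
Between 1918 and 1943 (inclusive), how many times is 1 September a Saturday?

3

Track 1 September's weekday year by year (advancing +1, or +2 across a Feb 29):
  1918: Sun  1919: Mon (+1)  1920: Wed (+2)  1921: Thu (+1)  1922: Fri (+1)
  1923: Sat (+1) ✓  1924: Mon (+2)  1925: Tue (+1)  1926: Wed (+1)  1927: Thu (+1)
  1928: Sat (+2) ✓  1929: Sun (+1)  1930: Mon (+1)  1931: Tue (+1)  1932: Thu (+2)
  1933: Fri (+1)  1934: Sat (+1) ✓  1935: Sun (+1)  1936: Tue (+2)  1937: Wed (+1)
  1938: Thu (+1)  1939: Fri (+1)  1940: Sun (+2)  1941: Mon (+1)  1942: Tue (+1)
  1943: Wed (+1)
Saturday years: 1923, 1928, 1934 — 3 in total.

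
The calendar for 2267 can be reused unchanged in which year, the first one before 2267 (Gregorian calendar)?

Two years share a calendar iff Jan 1 falls on the same weekday and both are leap or both are common. 2267: Jan 1 is Tuesday, common year.
2266: Jan 1 Monday, common
2265: Jan 1 Sunday, common
2264: Jan 1 Friday, leap
2263: Jan 1 Thursday, common
2262: Jan 1 Wednesday, common
2261: Jan 1 Tuesday, common
2261 matches on both conditions.

2261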